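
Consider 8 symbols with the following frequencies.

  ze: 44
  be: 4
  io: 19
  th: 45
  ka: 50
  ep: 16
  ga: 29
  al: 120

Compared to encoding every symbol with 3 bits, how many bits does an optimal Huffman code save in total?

113

Fixed-length: 3 bits × 327 symbols = 981 bits.
Huffman merges:
be(4) + ep(16) → 20
io(19) + 20 → 39
ga(29) + 39 → 68
ze(44) + th(45) → 89
ka(50) + 68 → 118
89 + 118 → 207
al(120) + 207 → 327
Huffman total = 20 + 39 + 68 + 89 + 118 + 207 + 327 = 868 bits.
Saving = 981 − 868 = 113 bits.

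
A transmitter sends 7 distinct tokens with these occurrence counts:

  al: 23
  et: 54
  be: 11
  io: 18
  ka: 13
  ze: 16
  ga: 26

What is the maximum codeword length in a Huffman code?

Merge the two lowest-weight nodes at each step:
combine be(11), ka(13) → 24
combine ze(16), io(18) → 34
combine al(23), 24 → 47
combine ga(26), 34 → 60
combine 47, et(54) → 101
combine 60, 101 → 161
The rarest symbols sit at the bottom; the longest codeword is 4 bits.

4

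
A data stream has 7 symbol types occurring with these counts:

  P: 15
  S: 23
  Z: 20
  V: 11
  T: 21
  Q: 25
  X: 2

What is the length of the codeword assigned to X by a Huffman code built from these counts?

4

Huffman merges, smallest pair first:
X(2) + V(11) → 13
13 + P(15) → 28
Z(20) + T(21) → 41
S(23) + Q(25) → 48
28 + 41 → 69
48 + 69 → 117
X's leaf is at depth 4, giving a 4-bit codeword.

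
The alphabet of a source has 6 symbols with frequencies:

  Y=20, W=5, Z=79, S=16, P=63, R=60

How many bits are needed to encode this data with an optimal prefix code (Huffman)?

548

Build the Huffman tree bottom-up:
combine W(5), S(16) → 21
combine Y(20), 21 → 41
combine 41, R(60) → 101
combine P(63), Z(79) → 142
combine 101, 142 → 243
Total encoded bits = sum of merged weights = 21 + 41 + 101 + 142 + 243 = 548.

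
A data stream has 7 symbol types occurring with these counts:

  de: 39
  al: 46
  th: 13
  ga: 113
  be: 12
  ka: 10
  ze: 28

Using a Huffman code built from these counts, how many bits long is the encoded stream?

614

Greedily combine the two least-frequent nodes:
ka(10) + be(12) → 22
th(13) + 22 → 35
ze(28) + 35 → 63
de(39) + al(46) → 85
63 + 85 → 148
ga(113) + 148 → 261
Total encoded bits = sum of merged weights = 22 + 35 + 63 + 85 + 148 + 261 = 614.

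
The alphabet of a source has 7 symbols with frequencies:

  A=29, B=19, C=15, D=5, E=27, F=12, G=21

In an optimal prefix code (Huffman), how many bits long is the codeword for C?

Repeatedly merge the two smallest:
combine D(5), F(12) → 17
combine C(15), 17 → 32
combine B(19), G(21) → 40
combine E(27), A(29) → 56
combine 32, 40 → 72
combine 56, 72 → 128
C sits 3 levels below the root, so its codeword is 3 bits.

3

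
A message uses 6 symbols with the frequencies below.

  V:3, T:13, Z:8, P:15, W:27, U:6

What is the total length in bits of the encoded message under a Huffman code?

Merge the two smallest weights repeatedly:
V(3) + U(6) → 9
Z(8) + 9 → 17
T(13) + P(15) → 28
17 + W(27) → 44
28 + 44 → 72
Total encoded bits = sum of merged weights = 9 + 17 + 28 + 44 + 72 = 170.

170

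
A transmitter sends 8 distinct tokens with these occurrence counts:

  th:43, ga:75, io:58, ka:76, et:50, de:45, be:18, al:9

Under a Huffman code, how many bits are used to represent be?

5

Build the tree from the bottom:
merge al(9) and be(18): 27
merge 27 and th(43): 70
merge de(45) and et(50): 95
merge io(58) and 70: 128
merge ga(75) and ka(76): 151
merge 95 and 128: 223
merge 151 and 223: 374
The subtree containing be is merged 5 times, so code length = 5.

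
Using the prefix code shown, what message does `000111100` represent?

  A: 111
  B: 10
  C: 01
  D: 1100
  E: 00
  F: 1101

ECAE

Read left to right; each codeword is recognised as soon as it completes (prefix code):
  00→E | 01→C | 111→A | 00→E
Decoded message: ECAE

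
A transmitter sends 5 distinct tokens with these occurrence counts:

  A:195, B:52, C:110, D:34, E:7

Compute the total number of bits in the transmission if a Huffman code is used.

Greedily combine the two least-frequent nodes:
combine E(7), D(34) → 41
combine 41, B(52) → 93
combine 93, C(110) → 203
combine A(195), 203 → 398
Each symbol's bit-cost is frequency × depth; summing gives 735 bits (equivalently 41 + 93 + 203 + 398).

735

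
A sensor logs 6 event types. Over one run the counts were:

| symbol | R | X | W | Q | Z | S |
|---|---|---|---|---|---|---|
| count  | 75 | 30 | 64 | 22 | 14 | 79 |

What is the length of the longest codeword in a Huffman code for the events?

4

Merge the two lowest-weight nodes at each step:
combine Z(14), Q(22) → 36
combine X(30), 36 → 66
combine W(64), 66 → 130
combine R(75), S(79) → 154
combine 130, 154 → 284
The rarest symbols sit at the bottom; the longest codeword is 4 bits.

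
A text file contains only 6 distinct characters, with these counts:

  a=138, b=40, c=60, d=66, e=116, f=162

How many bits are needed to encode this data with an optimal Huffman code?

Build the Huffman tree bottom-up:
combine b(40), c(60) → 100
combine d(66), 100 → 166
combine e(116), a(138) → 254
combine f(162), 166 → 328
combine 254, 328 → 582
The encoded length is the sum of every internal node's weight: 100 + 166 + 254 + 328 + 582 = 1430 bits.

1430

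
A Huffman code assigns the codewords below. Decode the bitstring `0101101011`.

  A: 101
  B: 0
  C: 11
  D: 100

Read left to right; each codeword is recognised as soon as it completes (prefix code):
  0→B | 101→A | 101→A | 0→B | 11→C
Decoded message: BAABC

BAABC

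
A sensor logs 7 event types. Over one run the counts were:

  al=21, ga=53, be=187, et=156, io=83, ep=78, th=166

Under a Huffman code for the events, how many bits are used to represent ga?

Build the tree from the bottom:
combine al(21), ga(53) → 74
combine 74, ep(78) → 152
combine io(83), 152 → 235
combine et(156), th(166) → 322
combine be(187), 235 → 422
combine 322, 422 → 744
ga's leaf is at depth 5, giving a 5-bit codeword.

5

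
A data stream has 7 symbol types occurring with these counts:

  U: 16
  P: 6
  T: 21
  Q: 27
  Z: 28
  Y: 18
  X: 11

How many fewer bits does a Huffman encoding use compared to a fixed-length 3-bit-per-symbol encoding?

Fixed-length: 3 bits × 127 symbols = 381 bits.
Huffman merges:
P(6) + X(11) → 17
U(16) + 17 → 33
Y(18) + T(21) → 39
Q(27) + Z(28) → 55
33 + 39 → 72
55 + 72 → 127
Huffman total = 17 + 33 + 39 + 55 + 72 + 127 = 343 bits.
Saving = 381 − 343 = 38 bits.

38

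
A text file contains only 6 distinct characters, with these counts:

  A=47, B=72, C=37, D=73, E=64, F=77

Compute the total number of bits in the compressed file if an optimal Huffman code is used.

960

Build the Huffman tree bottom-up:
combine C(37), A(47) → 84
combine E(64), B(72) → 136
combine D(73), F(77) → 150
combine 84, 136 → 220
combine 150, 220 → 370
Each symbol's bit-cost is frequency × depth; summing gives 960 bits (equivalently 84 + 136 + 150 + 220 + 370).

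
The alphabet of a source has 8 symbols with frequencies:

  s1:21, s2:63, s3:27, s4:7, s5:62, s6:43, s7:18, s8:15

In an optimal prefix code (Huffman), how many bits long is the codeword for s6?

Repeatedly merge the two smallest:
merge s4(7) and s8(15): 22
merge s7(18) and s1(21): 39
merge 22 and s3(27): 49
merge 39 and s6(43): 82
merge 49 and s5(62): 111
merge s2(63) and 82: 145
merge 111 and 145: 256
s6 sits 3 levels below the root, so its codeword is 3 bits.

3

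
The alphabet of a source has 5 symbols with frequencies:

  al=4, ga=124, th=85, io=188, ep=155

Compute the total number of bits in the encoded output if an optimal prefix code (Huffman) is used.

Merge the two smallest weights repeatedly:
merge al(4) and th(85): 89
merge 89 and ga(124): 213
merge ep(155) and io(188): 343
merge 213 and 343: 556
Each symbol's bit-cost is frequency × depth; summing gives 1201 bits (equivalently 89 + 213 + 343 + 556).

1201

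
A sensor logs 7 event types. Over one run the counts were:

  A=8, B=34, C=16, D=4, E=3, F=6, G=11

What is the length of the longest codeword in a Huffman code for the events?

Merge the two lowest-weight nodes at each step:
merge E(3) and D(4): 7
merge F(6) and 7: 13
merge A(8) and G(11): 19
merge 13 and C(16): 29
merge 19 and 29: 48
merge B(34) and 48: 82
The rarest symbols sit at the bottom; the longest codeword is 5 bits.

5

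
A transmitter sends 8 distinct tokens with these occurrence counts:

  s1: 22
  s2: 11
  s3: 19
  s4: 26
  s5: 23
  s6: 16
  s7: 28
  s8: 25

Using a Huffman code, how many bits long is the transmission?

509

Build the Huffman tree bottom-up:
merge s2(11) and s6(16): 27
merge s3(19) and s1(22): 41
merge s5(23) and s8(25): 48
merge s4(26) and 27: 53
merge s7(28) and 41: 69
merge 48 and 53: 101
merge 69 and 101: 170
Each symbol's bit-cost is frequency × depth; summing gives 509 bits (equivalently 27 + 41 + 48 + 53 + 69 + 101 + 170).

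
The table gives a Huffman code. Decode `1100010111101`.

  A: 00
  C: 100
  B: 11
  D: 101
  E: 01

BAEEBD

Read left to right; each codeword is recognised as soon as it completes (prefix code):
  11→B | 00→A | 01→E | 01→E | 11→B | 101→D
Decoded message: BAEEBD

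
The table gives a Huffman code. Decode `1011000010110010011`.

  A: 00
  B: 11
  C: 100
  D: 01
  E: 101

Read left to right; each codeword is recognised as soon as it completes (prefix code):
  101→E | 100→C | 00→A | 101→E | 100→C | 100→C | 11→B
Decoded message: ECAECCB

ECAECCB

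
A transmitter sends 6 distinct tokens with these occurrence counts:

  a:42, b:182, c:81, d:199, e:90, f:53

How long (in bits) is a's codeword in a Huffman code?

3

Repeatedly merge the two smallest:
a(42) + f(53) → 95
c(81) + e(90) → 171
95 + 171 → 266
b(182) + d(199) → 381
266 + 381 → 647
The subtree containing a is merged 3 times, so code length = 3.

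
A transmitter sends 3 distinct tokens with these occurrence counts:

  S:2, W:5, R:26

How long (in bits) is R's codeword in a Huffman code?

1

Repeatedly merge the two smallest:
S(2) + W(5) → 7
7 + R(26) → 33
R sits one level below the root: a 1-bit codeword.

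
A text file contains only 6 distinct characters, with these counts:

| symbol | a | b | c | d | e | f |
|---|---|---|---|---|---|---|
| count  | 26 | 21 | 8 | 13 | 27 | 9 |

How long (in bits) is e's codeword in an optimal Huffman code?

2

Build the tree from the bottom:
c(8) + f(9) → 17
d(13) + 17 → 30
b(21) + a(26) → 47
e(27) + 30 → 57
47 + 57 → 104
The subtree containing e is merged 2 times, so code length = 2.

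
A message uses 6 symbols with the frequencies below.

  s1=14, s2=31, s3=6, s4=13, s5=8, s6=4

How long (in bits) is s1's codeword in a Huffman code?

Huffman merges, smallest pair first:
combine s6(4), s3(6) → 10
combine s5(8), 10 → 18
combine s4(13), s1(14) → 27
combine 18, 27 → 45
combine s2(31), 45 → 76
The subtree containing s1 is merged 3 times, so code length = 3.

3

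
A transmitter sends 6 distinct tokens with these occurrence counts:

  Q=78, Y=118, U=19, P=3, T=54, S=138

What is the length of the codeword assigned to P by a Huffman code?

Repeatedly merge the two smallest:
merge P(3) and U(19): 22
merge 22 and T(54): 76
merge 76 and Q(78): 154
merge Y(118) and S(138): 256
merge 154 and 256: 410
The subtree containing P is merged 4 times, so code length = 4.

4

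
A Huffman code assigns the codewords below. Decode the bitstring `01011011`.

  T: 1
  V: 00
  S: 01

SSTST

Read left to right; each codeword is recognised as soon as it completes (prefix code):
  01→S | 01→S | 1→T | 01→S | 1→T
Decoded message: SSTST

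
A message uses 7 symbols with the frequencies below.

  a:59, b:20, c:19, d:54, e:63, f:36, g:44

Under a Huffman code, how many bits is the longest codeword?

Merge the two lowest-weight nodes at each step:
combine c(19), b(20) → 39
combine f(36), 39 → 75
combine g(44), d(54) → 98
combine a(59), e(63) → 122
combine 75, 98 → 173
combine 122, 173 → 295
The first pair merged (c, b) ends up deepest, at depth 4.

4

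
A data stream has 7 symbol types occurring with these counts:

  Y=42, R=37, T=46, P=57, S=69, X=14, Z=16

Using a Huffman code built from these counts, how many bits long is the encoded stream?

Merge the two smallest weights repeatedly:
X(14) + Z(16) → 30
30 + R(37) → 67
Y(42) + T(46) → 88
P(57) + 67 → 124
S(69) + 88 → 157
124 + 157 → 281
The encoded length is the sum of every internal node's weight: 30 + 67 + 88 + 124 + 157 + 281 = 747 bits.

747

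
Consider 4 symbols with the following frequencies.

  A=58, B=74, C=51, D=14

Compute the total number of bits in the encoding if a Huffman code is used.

Build the Huffman tree bottom-up:
merge D(14) and C(51): 65
merge A(58) and 65: 123
merge B(74) and 123: 197
Total encoded bits = sum of merged weights = 65 + 123 + 197 = 385.

385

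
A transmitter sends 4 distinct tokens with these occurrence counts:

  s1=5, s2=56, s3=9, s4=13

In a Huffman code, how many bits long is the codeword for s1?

Huffman merges, smallest pair first:
merge s1(5) and s3(9): 14
merge s4(13) and 14: 27
merge 27 and s2(56): 83
s1's leaf is at depth 3, giving a 3-bit codeword.

3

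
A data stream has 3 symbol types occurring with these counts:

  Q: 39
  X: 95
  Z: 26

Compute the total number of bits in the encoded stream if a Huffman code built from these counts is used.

225

Build the Huffman tree bottom-up:
Z(26) + Q(39) → 65
65 + X(95) → 160
Each symbol's bit-cost is frequency × depth; summing gives 225 bits (equivalently 65 + 160).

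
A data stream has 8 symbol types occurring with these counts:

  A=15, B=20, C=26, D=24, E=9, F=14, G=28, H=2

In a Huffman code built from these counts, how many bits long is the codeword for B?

Repeatedly merge the two smallest:
combine H(2), E(9) → 11
combine 11, F(14) → 25
combine A(15), B(20) → 35
combine D(24), 25 → 49
combine C(26), G(28) → 54
combine 35, 49 → 84
combine 54, 84 → 138
B's leaf is at depth 3, giving a 3-bit codeword.

3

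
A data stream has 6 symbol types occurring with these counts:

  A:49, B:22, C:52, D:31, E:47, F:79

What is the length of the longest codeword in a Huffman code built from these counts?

3

Merge the two lowest-weight nodes at each step:
B(22) + D(31) → 53
E(47) + A(49) → 96
C(52) + 53 → 105
F(79) + 96 → 175
105 + 175 → 280
The first pair merged (B, D) ends up deepest, at depth 3.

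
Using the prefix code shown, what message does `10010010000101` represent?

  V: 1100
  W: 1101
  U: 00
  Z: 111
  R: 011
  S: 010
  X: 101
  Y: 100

Read left to right; each codeword is recognised as soon as it completes (prefix code):
  100→Y | 100→Y | 100→Y | 00→U | 101→X
Decoded message: YYYUX

YYYUX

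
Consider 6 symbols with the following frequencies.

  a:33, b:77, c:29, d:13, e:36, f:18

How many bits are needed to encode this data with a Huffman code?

495

Merge the two smallest weights repeatedly:
d(13) + f(18) → 31
c(29) + 31 → 60
a(33) + e(36) → 69
60 + 69 → 129
b(77) + 129 → 206
Each symbol's bit-cost is frequency × depth; summing gives 495 bits (equivalently 31 + 60 + 69 + 129 + 206).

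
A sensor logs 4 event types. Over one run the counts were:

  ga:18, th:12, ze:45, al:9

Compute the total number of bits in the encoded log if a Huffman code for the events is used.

144

Merge the two smallest weights repeatedly:
al(9) + th(12) → 21
ga(18) + 21 → 39
39 + ze(45) → 84
The encoded length is the sum of every internal node's weight: 21 + 39 + 84 = 144 bits.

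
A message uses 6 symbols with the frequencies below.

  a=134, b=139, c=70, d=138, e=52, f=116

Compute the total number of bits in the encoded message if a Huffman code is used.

1658

Greedily combine the two least-frequent nodes:
combine e(52), c(70) → 122
combine f(116), 122 → 238
combine a(134), d(138) → 272
combine b(139), 238 → 377
combine 272, 377 → 649
Each symbol's bit-cost is frequency × depth; summing gives 1658 bits (equivalently 122 + 238 + 272 + 377 + 649).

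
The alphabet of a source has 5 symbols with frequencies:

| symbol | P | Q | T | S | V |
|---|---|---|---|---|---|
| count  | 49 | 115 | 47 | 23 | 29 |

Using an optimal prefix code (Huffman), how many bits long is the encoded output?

559

Greedily combine the two least-frequent nodes:
combine S(23), V(29) → 52
combine T(47), P(49) → 96
combine 52, 96 → 148
combine Q(115), 148 → 263
Each symbol's bit-cost is frequency × depth; summing gives 559 bits (equivalently 52 + 96 + 148 + 263).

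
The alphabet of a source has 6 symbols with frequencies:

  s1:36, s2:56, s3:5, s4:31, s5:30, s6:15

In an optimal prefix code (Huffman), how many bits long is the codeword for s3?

Repeatedly merge the two smallest:
combine s3(5), s6(15) → 20
combine 20, s5(30) → 50
combine s4(31), s1(36) → 67
combine 50, s2(56) → 106
combine 67, 106 → 173
The subtree containing s3 is merged 4 times, so code length = 4.

4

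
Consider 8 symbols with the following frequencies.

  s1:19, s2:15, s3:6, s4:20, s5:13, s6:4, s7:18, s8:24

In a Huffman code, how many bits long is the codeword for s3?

4

Build the tree from the bottom:
combine s6(4), s3(6) → 10
combine 10, s5(13) → 23
combine s2(15), s7(18) → 33
combine s1(19), s4(20) → 39
combine 23, s8(24) → 47
combine 33, 39 → 72
combine 47, 72 → 119
s3 sits 4 levels below the root, so its codeword is 4 bits.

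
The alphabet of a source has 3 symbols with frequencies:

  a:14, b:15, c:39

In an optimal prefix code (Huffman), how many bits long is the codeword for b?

Huffman merges, smallest pair first:
merge a(14) and b(15): 29
merge 29 and c(39): 68
b's leaf is at depth 2, giving a 2-bit codeword.

2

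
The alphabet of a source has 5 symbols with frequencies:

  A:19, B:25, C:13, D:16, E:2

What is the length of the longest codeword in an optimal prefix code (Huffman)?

Merge the two lowest-weight nodes at each step:
combine E(2), C(13) → 15
combine 15, D(16) → 31
combine A(19), B(25) → 44
combine 31, 44 → 75
The first pair merged (E, C) ends up deepest, at depth 3.

3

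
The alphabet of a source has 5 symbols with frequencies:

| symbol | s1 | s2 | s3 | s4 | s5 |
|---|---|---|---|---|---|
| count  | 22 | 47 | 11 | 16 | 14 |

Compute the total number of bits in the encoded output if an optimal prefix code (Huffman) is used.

Merge the two smallest weights repeatedly:
combine s3(11), s5(14) → 25
combine s4(16), s1(22) → 38
combine 25, 38 → 63
combine s2(47), 63 → 110
Total encoded bits = sum of merged weights = 25 + 38 + 63 + 110 = 236.

236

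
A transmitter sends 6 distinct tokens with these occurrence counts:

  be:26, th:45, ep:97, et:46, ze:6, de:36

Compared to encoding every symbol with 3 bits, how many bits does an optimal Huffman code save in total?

162

Fixed-length: 3 bits × 256 symbols = 768 bits.
Huffman merges:
merge ze(6) and be(26): 32
merge 32 and de(36): 68
merge th(45) and et(46): 91
merge 68 and 91: 159
merge ep(97) and 159: 256
Huffman total = 32 + 68 + 91 + 159 + 256 = 606 bits.
Saving = 768 − 606 = 162 bits.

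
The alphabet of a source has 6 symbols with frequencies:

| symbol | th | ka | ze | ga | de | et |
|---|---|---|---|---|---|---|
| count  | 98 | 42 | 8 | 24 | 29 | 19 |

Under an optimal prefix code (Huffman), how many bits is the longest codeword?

Merge the two lowest-weight nodes at each step:
combine ze(8), et(19) → 27
combine ga(24), 27 → 51
combine de(29), ka(42) → 71
combine 51, 71 → 122
combine th(98), 122 → 220
Maximum depth reached is 4.

4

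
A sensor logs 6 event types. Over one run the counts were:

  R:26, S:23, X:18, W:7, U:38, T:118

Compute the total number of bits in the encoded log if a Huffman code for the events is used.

Merge the two smallest weights repeatedly:
combine W(7), X(18) → 25
combine S(23), 25 → 48
combine R(26), U(38) → 64
combine 48, 64 → 112
combine 112, T(118) → 230
The encoded length is the sum of every internal node's weight: 25 + 48 + 64 + 112 + 230 = 479 bits.

479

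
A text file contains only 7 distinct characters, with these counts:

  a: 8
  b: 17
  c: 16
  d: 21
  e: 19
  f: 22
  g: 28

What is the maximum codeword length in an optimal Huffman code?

3

Merge the two lowest-weight nodes at each step:
a(8) + c(16) → 24
b(17) + e(19) → 36
d(21) + f(22) → 43
24 + g(28) → 52
36 + 43 → 79
52 + 79 → 131
Maximum depth reached is 3.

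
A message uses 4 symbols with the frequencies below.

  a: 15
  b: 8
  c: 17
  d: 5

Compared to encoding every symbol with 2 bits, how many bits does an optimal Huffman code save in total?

4

Fixed-length: 2 bits × 45 symbols = 90 bits.
Huffman merges:
d(5) + b(8) → 13
13 + a(15) → 28
c(17) + 28 → 45
Huffman total = 13 + 28 + 45 = 86 bits.
Saving = 90 − 86 = 4 bits.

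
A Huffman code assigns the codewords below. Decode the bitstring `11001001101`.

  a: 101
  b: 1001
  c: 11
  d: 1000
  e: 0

Read left to right; each codeword is recognised as soon as it completes (prefix code):
  11→c | 0→e | 0→e | 1001→b | 101→a
Decoded message: ceeba

ceeba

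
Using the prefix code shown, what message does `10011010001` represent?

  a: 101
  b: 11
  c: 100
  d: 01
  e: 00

Read left to right; each codeword is recognised as soon as it completes (prefix code):
  100→c | 11→b | 01→d | 00→e | 01→d
Decoded message: cbded

cbded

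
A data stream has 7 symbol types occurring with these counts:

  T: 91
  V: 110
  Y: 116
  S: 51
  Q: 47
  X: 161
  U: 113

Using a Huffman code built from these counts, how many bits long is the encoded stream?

1888

Build the Huffman tree bottom-up:
Q(47) + S(51) → 98
T(91) + 98 → 189
V(110) + U(113) → 223
Y(116) + X(161) → 277
189 + 223 → 412
277 + 412 → 689
Each symbol's bit-cost is frequency × depth; summing gives 1888 bits (equivalently 98 + 189 + 223 + 277 + 412 + 689).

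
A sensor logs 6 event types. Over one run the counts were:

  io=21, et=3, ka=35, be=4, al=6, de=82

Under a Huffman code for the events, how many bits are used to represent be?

5

Huffman merges, smallest pair first:
et(3) + be(4) → 7
al(6) + 7 → 13
13 + io(21) → 34
34 + ka(35) → 69
69 + de(82) → 151
The subtree containing be is merged 5 times, so code length = 5.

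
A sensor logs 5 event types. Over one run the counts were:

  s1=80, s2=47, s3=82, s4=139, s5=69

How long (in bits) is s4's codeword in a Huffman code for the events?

2

Build the tree from the bottom:
s2(47) + s5(69) → 116
s1(80) + s3(82) → 162
116 + s4(139) → 255
162 + 255 → 417
s4's leaf is at depth 2, giving a 2-bit codeword.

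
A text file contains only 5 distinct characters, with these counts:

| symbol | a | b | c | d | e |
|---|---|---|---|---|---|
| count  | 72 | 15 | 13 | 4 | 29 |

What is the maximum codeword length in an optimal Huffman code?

Merge the two lowest-weight nodes at each step:
merge d(4) and c(13): 17
merge b(15) and 17: 32
merge e(29) and 32: 61
merge 61 and a(72): 133
The rarest symbols sit at the bottom; the longest codeword is 4 bits.

4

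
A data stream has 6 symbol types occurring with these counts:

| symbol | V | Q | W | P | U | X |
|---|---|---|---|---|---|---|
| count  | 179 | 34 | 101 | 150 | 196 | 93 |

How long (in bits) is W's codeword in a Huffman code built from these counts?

Huffman merges, smallest pair first:
merge Q(34) and X(93): 127
merge W(101) and 127: 228
merge P(150) and V(179): 329
merge U(196) and 228: 424
merge 329 and 424: 753
W sits 3 levels below the root, so its codeword is 3 bits.

3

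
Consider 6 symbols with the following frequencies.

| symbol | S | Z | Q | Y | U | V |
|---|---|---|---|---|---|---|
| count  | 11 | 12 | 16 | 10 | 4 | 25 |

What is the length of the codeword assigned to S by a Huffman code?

3

Huffman merges, smallest pair first:
combine U(4), Y(10) → 14
combine S(11), Z(12) → 23
combine 14, Q(16) → 30
combine 23, V(25) → 48
combine 30, 48 → 78
S's leaf is at depth 3, giving a 3-bit codeword.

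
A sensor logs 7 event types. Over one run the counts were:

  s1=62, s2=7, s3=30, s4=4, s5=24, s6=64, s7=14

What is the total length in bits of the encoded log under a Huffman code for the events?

495

Merge the two smallest weights repeatedly:
s4(4) + s2(7) → 11
11 + s7(14) → 25
s5(24) + 25 → 49
s3(30) + 49 → 79
s1(62) + s6(64) → 126
79 + 126 → 205
The encoded length is the sum of every internal node's weight: 11 + 25 + 49 + 79 + 126 + 205 = 495 bits.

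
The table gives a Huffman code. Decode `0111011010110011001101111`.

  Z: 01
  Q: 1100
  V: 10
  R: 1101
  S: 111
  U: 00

ZRVVQQRS

Read left to right; each codeword is recognised as soon as it completes (prefix code):
  01→Z | 1101→R | 10→V | 10→V | 1100→Q | 1100→Q | 1101→R | 111→S
Decoded message: ZRVVQQRS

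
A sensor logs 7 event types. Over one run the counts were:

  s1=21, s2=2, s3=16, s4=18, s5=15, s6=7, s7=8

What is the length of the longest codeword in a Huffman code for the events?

Merge the two lowest-weight nodes at each step:
s2(2) + s6(7) → 9
s7(8) + 9 → 17
s5(15) + s3(16) → 31
17 + s4(18) → 35
s1(21) + 31 → 52
35 + 52 → 87
The rarest symbols sit at the bottom; the longest codeword is 4 bits.

4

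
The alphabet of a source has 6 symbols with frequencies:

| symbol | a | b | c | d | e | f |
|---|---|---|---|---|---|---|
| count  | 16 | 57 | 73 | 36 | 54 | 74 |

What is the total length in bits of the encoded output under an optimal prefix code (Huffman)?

Build the Huffman tree bottom-up:
combine a(16), d(36) → 52
combine 52, e(54) → 106
combine b(57), c(73) → 130
combine f(74), 106 → 180
combine 130, 180 → 310
The encoded length is the sum of every internal node's weight: 52 + 106 + 130 + 180 + 310 = 778 bits.

778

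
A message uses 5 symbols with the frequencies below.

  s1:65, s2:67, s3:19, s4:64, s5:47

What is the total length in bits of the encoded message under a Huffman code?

Greedily combine the two least-frequent nodes:
s3(19) + s5(47) → 66
s4(64) + s1(65) → 129
66 + s2(67) → 133
129 + 133 → 262
Each symbol's bit-cost is frequency × depth; summing gives 590 bits (equivalently 66 + 129 + 133 + 262).

590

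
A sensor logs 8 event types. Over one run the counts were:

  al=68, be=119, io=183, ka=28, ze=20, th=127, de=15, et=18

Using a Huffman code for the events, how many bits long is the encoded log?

1467

Merge the two smallest weights repeatedly:
merge de(15) and et(18): 33
merge ze(20) and ka(28): 48
merge 33 and 48: 81
merge al(68) and 81: 149
merge be(119) and th(127): 246
merge 149 and io(183): 332
merge 246 and 332: 578
The encoded length is the sum of every internal node's weight: 33 + 48 + 81 + 149 + 246 + 332 + 578 = 1467 bits.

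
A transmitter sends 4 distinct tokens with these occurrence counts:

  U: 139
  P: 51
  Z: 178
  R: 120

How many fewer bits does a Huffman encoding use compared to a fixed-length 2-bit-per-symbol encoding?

7

Fixed-length: 2 bits × 488 symbols = 976 bits.
Huffman merges:
P(51) + R(120) → 171
U(139) + 171 → 310
Z(178) + 310 → 488
Huffman total = 171 + 310 + 488 = 969 bits.
Saving = 976 − 969 = 7 bits.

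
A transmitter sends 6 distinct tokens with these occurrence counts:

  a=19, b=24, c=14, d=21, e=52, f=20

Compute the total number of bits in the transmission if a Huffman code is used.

Greedily combine the two least-frequent nodes:
c(14) + a(19) → 33
f(20) + d(21) → 41
b(24) + 33 → 57
41 + e(52) → 93
57 + 93 → 150
Total encoded bits = sum of merged weights = 33 + 41 + 57 + 93 + 150 = 374.

374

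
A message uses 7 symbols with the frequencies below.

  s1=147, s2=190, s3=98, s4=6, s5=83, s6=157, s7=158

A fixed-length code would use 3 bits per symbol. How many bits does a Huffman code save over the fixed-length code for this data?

259

Fixed-length: 3 bits × 839 symbols = 2517 bits.
Huffman merges:
combine s4(6), s5(83) → 89
combine 89, s3(98) → 187
combine s1(147), s6(157) → 304
combine s7(158), 187 → 345
combine s2(190), 304 → 494
combine 345, 494 → 839
Huffman total = 89 + 187 + 304 + 345 + 494 + 839 = 2258 bits.
Saving = 2517 − 2258 = 259 bits.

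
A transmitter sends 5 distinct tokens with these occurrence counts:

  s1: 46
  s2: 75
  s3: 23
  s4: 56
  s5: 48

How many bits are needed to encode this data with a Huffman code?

565

Merge the two smallest weights repeatedly:
combine s3(23), s1(46) → 69
combine s5(48), s4(56) → 104
combine 69, s2(75) → 144
combine 104, 144 → 248
The encoded length is the sum of every internal node's weight: 69 + 104 + 144 + 248 = 565 bits.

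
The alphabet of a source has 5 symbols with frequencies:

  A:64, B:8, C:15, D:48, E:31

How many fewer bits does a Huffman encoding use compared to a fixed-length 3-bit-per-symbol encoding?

153

Fixed-length: 3 bits × 166 symbols = 498 bits.
Huffman merges:
merge B(8) and C(15): 23
merge 23 and E(31): 54
merge D(48) and 54: 102
merge A(64) and 102: 166
Huffman total = 23 + 54 + 102 + 166 = 345 bits.
Saving = 498 − 345 = 153 bits.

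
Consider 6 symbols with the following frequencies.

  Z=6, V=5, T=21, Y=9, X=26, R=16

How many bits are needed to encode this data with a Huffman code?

197

Greedily combine the two least-frequent nodes:
merge V(5) and Z(6): 11
merge Y(9) and 11: 20
merge R(16) and 20: 36
merge T(21) and X(26): 47
merge 36 and 47: 83
Total encoded bits = sum of merged weights = 11 + 20 + 36 + 47 + 83 = 197.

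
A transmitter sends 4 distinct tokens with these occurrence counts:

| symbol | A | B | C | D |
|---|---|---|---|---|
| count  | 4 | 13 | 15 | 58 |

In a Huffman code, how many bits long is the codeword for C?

Build the tree from the bottom:
A(4) + B(13) → 17
C(15) + 17 → 32
32 + D(58) → 90
C sits 2 levels below the root, so its codeword is 2 bits.

2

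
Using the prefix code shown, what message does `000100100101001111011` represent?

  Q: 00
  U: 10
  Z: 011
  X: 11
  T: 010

QTTTUZXZ

Read left to right; each codeword is recognised as soon as it completes (prefix code):
  00→Q | 010→T | 010→T | 010→T | 10→U | 011→Z | 11→X | 011→Z
Decoded message: QTTTUZXZ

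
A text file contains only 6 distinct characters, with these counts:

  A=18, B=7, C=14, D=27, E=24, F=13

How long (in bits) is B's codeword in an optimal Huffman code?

3

Build the tree from the bottom:
merge B(7) and F(13): 20
merge C(14) and A(18): 32
merge 20 and E(24): 44
merge D(27) and 32: 59
merge 44 and 59: 103
B sits 3 levels below the root, so its codeword is 3 bits.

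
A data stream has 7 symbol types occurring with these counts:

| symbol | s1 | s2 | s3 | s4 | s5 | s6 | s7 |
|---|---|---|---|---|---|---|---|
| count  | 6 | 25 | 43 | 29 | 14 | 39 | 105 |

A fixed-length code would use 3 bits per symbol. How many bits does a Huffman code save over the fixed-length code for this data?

145

Fixed-length: 3 bits × 261 symbols = 783 bits.
Huffman merges:
s1(6) + s5(14) → 20
20 + s2(25) → 45
s4(29) + s6(39) → 68
s3(43) + 45 → 88
68 + 88 → 156
s7(105) + 156 → 261
Huffman total = 20 + 45 + 68 + 88 + 156 + 261 = 638 bits.
Saving = 783 − 638 = 145 bits.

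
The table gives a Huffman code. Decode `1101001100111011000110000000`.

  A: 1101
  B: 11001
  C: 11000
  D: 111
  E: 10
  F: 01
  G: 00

Read left to right; each codeword is recognised as soon as it completes (prefix code):
  1101→A | 00→G | 11001→B | 1101→A | 10→E | 00→G | 11000→C | 00→G | 00→G
Decoded message: AGBAEGCGG

AGBAEGCGG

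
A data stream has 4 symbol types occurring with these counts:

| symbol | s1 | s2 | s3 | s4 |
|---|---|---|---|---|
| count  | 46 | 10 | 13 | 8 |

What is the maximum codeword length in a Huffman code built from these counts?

Merge the two lowest-weight nodes at each step:
combine s4(8), s2(10) → 18
combine s3(13), 18 → 31
combine 31, s1(46) → 77
The first pair merged (s4, s2) ends up deepest, at depth 3.

3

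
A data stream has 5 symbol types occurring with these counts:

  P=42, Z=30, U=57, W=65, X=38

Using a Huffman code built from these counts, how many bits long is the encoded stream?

Greedily combine the two least-frequent nodes:
combine Z(30), X(38) → 68
combine P(42), U(57) → 99
combine W(65), 68 → 133
combine 99, 133 → 232
Each symbol's bit-cost is frequency × depth; summing gives 532 bits (equivalently 68 + 99 + 133 + 232).

532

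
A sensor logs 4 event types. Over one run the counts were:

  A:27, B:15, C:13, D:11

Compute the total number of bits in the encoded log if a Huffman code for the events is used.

Build the Huffman tree bottom-up:
D(11) + C(13) → 24
B(15) + 24 → 39
A(27) + 39 → 66
Total encoded bits = sum of merged weights = 24 + 39 + 66 = 129.

129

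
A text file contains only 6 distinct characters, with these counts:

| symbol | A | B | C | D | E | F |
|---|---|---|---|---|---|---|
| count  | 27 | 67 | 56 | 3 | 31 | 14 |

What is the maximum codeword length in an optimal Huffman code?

Merge the two lowest-weight nodes at each step:
merge D(3) and F(14): 17
merge 17 and A(27): 44
merge E(31) and 44: 75
merge C(56) and B(67): 123
merge 75 and 123: 198
The first pair merged (D, F) ends up deepest, at depth 4.

4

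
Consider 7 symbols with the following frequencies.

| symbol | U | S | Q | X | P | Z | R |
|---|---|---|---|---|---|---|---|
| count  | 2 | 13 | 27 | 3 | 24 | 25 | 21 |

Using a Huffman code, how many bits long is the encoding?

Merge the two smallest weights repeatedly:
combine U(2), X(3) → 5
combine 5, S(13) → 18
combine 18, R(21) → 39
combine P(24), Z(25) → 49
combine Q(27), 39 → 66
combine 49, 66 → 115
Total encoded bits = sum of merged weights = 5 + 18 + 39 + 49 + 66 + 115 = 292.

292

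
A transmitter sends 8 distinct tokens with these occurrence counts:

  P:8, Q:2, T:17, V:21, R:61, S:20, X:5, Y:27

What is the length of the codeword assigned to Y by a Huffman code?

Build the tree from the bottom:
combine Q(2), X(5) → 7
combine 7, P(8) → 15
combine 15, T(17) → 32
combine S(20), V(21) → 41
combine Y(27), 32 → 59
combine 41, 59 → 100
combine R(61), 100 → 161
The subtree containing Y is merged 3 times, so code length = 3.

3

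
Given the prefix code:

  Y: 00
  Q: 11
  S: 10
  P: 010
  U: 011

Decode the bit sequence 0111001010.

USPS

Read left to right; each codeword is recognised as soon as it completes (prefix code):
  011→U | 10→S | 010→P | 10→S
Decoded message: USPS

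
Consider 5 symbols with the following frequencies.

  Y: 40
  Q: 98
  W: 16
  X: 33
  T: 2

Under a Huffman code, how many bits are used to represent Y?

Build the tree from the bottom:
T(2) + W(16) → 18
18 + X(33) → 51
Y(40) + 51 → 91
91 + Q(98) → 189
Y sits 2 levels below the root, so its codeword is 2 bits.

2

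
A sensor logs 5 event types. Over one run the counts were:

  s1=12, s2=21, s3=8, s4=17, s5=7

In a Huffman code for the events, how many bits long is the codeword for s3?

Huffman merges, smallest pair first:
combine s5(7), s3(8) → 15
combine s1(12), 15 → 27
combine s4(17), s2(21) → 38
combine 27, 38 → 65
s3's leaf is at depth 3, giving a 3-bit codeword.

3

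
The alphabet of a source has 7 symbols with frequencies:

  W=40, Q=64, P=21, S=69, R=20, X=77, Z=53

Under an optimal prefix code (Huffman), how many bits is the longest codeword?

Merge the two lowest-weight nodes at each step:
merge R(20) and P(21): 41
merge W(40) and 41: 81
merge Z(53) and Q(64): 117
merge S(69) and X(77): 146
merge 81 and 117: 198
merge 146 and 198: 344
Maximum depth reached is 4.

4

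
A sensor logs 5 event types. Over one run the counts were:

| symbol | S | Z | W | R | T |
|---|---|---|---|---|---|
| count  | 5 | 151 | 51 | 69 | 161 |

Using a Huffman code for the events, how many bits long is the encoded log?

Merge the two smallest weights repeatedly:
combine S(5), W(51) → 56
combine 56, R(69) → 125
combine 125, Z(151) → 276
combine T(161), 276 → 437
Total encoded bits = sum of merged weights = 56 + 125 + 276 + 437 = 894.

894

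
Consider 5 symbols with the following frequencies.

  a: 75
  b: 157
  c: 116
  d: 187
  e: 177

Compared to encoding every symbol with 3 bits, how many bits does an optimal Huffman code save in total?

Fixed-length: 3 bits × 712 symbols = 2136 bits.
Huffman merges:
combine a(75), c(116) → 191
combine b(157), e(177) → 334
combine d(187), 191 → 378
combine 334, 378 → 712
Huffman total = 191 + 334 + 378 + 712 = 1615 bits.
Saving = 2136 − 1615 = 521 bits.

521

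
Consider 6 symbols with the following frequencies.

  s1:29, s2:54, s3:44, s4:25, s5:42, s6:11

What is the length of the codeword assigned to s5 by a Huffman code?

2

Huffman merges, smallest pair first:
combine s6(11), s4(25) → 36
combine s1(29), 36 → 65
combine s5(42), s3(44) → 86
combine s2(54), 65 → 119
combine 86, 119 → 205
s5 sits 2 levels below the root, so its codeword is 2 bits.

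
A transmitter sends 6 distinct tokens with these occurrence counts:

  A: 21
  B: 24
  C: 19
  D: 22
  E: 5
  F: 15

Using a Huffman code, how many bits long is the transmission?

Merge the two smallest weights repeatedly:
merge E(5) and F(15): 20
merge C(19) and 20: 39
merge A(21) and D(22): 43
merge B(24) and 39: 63
merge 43 and 63: 106
Each symbol's bit-cost is frequency × depth; summing gives 271 bits (equivalently 20 + 39 + 43 + 63 + 106).

271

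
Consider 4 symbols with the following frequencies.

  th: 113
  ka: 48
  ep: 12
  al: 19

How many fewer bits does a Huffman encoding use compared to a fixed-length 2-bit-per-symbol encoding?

82

Fixed-length: 2 bits × 192 symbols = 384 bits.
Huffman merges:
combine ep(12), al(19) → 31
combine 31, ka(48) → 79
combine 79, th(113) → 192
Huffman total = 31 + 79 + 192 = 302 bits.
Saving = 384 − 302 = 82 bits.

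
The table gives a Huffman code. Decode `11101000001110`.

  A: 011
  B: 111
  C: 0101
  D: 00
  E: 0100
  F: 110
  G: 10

BEDAG

Read left to right; each codeword is recognised as soon as it completes (prefix code):
  111→B | 0100→E | 00→D | 011→A | 10→G
Decoded message: BEDAG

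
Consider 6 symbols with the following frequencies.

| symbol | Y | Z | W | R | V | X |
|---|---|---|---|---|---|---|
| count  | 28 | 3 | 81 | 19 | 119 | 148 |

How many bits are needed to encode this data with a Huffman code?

Build the Huffman tree bottom-up:
Z(3) + R(19) → 22
22 + Y(28) → 50
50 + W(81) → 131
V(119) + 131 → 250
X(148) + 250 → 398
Total encoded bits = sum of merged weights = 22 + 50 + 131 + 250 + 398 = 851.

851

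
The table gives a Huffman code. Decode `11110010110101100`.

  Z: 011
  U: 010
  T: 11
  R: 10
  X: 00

TTXRTUTX

Read left to right; each codeword is recognised as soon as it completes (prefix code):
  11→T | 11→T | 00→X | 10→R | 11→T | 010→U | 11→T | 00→X
Decoded message: TTXRTUTX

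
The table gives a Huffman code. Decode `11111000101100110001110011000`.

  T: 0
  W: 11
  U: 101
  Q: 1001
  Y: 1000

WWYUQYWQY

Read left to right; each codeword is recognised as soon as it completes (prefix code):
  11→W | 11→W | 1000→Y | 101→U | 1001→Q | 1000→Y | 11→W | 1001→Q | 1000→Y
Decoded message: WWYUQYWQY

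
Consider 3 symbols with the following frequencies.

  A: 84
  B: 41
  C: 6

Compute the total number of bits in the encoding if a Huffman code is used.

178

Greedily combine the two least-frequent nodes:
C(6) + B(41) → 47
47 + A(84) → 131
The encoded length is the sum of every internal node's weight: 47 + 131 = 178 bits.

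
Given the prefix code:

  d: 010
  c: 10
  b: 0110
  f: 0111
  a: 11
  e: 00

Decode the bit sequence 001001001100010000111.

ecdbecef

Read left to right; each codeword is recognised as soon as it completes (prefix code):
  00→e | 10→c | 010→d | 0110→b | 00→e | 10→c | 00→e | 0111→f
Decoded message: ecdbecef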